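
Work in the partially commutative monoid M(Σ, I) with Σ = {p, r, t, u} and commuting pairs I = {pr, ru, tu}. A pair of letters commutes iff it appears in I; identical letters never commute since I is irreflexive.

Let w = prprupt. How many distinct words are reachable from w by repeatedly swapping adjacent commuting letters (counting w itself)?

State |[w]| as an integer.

15

piece 0:p — minimal
piece 1:r — minimal
piece 2:p rests on {0:p}
piece 3:r rests on {1:r}
piece 4:u rests on {2:p}
piece 5:p rests on {4:u}
piece 6:t rests on {3:r, 5:p}
minimal pieces: {0:p, 1:r}
ways to finish when only these pieces remain (= sum over removing one remaining piece with nothing left below it):
  1 left: {6}→1
  2 left: {3,6}→1  {5,6}→1
  3 left: {1,3,6}→1  {3,5,6}→2  {4,5,6}→1
  4 left: {1,3,5,6}→3  {2,4,5,6}→1  {3,4,5,6}→3
  5 left: {0,2,4,5,6}→1  {1,3,4,5,6}→6  {2,3,4,5,6}→4
  placing 0:p first → 10 extensions
  placing 1:r first → 5 extensions
total linear extensions = 15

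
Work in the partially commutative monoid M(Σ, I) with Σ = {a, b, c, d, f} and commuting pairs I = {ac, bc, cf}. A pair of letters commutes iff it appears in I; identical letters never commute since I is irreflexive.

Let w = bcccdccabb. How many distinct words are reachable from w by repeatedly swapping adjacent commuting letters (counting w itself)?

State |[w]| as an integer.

40

#0=b has no predecessor
#1=c has no predecessor
#2=c depends on [1:c]
#3=c depends on [2:c]
#4=d depends on [0:b, 3:c]
#5=c depends on [4:d]
#6=c depends on [5:c]
#7=a depends on [4:d]
#8=b depends on [7:a]
#9=b depends on [8:b]
sources: [0:b, 1:c]
N(rest) = Σ N(rest − s) over sources s of rest; N(one piece) = 1:
  size 1 → [6]=1  [9]=1
  size 2 → [5,6]=1  [6,9]=2  [8,9]=1
  size 3 → [5,6,9]=3  [6,8,9]=3  [7,8,9]=1
  size 4 → [5,6,8,9]=6  [6,7,8,9]=4
  size 5 → [5,6,7,8,9]=10
  size 6 → [4,5,6,7,8,9]=10
  size 7 → [0,4,5,6,7,8,9]=10  [3,4,5,6,7,8,9]=10
  size 8 → [0,3,4,5,6,7,8,9]=20  [2,3,4,5,6,7,8,9]=10
  first=0(b) contributes 10
  first=1(c) contributes 30
|[w]| = 40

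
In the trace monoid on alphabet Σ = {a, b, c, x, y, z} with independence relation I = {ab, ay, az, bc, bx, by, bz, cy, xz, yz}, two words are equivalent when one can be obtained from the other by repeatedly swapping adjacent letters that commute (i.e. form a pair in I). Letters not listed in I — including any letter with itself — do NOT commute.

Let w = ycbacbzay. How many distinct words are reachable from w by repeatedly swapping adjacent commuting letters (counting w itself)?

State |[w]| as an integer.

#0=y has no predecessor
#1=c has no predecessor
#2=b has no predecessor
#3=a depends on [1:c]
#4=c depends on [3:a]
#5=b depends on [2:b]
#6=z depends on [4:c]
#7=a depends on [4:c]
#8=y depends on [0:y]
sources: [0:y, 1:c, 2:b]
N(rest) = Σ N(rest − s) over sources s of rest; N(one piece) = 1:
  size 1 → [5]=1  [6]=1  [7]=1  [8]=1
  size 2 → [0,8]=1  [2,5]=1  [5,6]=2  [5,7]=2  [5,8]=2  [6,7]=2  [6,8]=2  [7,8]=2
  size 3 → [0,5,8]=3  [0,6,8]=3  [0,7,8]=3  [2,5,6]=3  [2,5,7]=3  [2,5,8]=3  [4,6,7]=2  [5,6,7]=6  [5,6,8]=6  [5,7,8]=6  [6,7,8]=6
  size 4 → [0,2,5,8]=6  [0,5,6,8]=12  [0,5,7,8]=12  [0,6,7,8]=12  [2,5,6,7]=12  [2,5,6,8]=12  [2,5,7,8]=12  [3,4,6,7]=2  [4,5,6,7]=8  [4,6,7,8]=8  [5,6,7,8]=24
  size 5 → [0,2,5,6,8]=30  [0,2,5,7,8]=30  [0,4,6,7,8]=20  [0,5,6,7,8]=60  [1,3,4,6,7]=2  [2,4,5,6,7]=20  [2,5,6,7,8]=60  [3,4,5,6,7]=10  [3,4,6,7,8]=10  [4,5,6,7,8]=40
  size 6 → [0,2,5,6,7,8]=180  [0,3,4,6,7,8]=30  [0,4,5,6,7,8]=120  [1,3,4,5,6,7]=12  [1,3,4,6,7,8]=12  [2,3,4,5,6,7]=30  [2,4,5,6,7,8]=120  [3,4,5,6,7,8]=60
  size 7 → [0,1,3,4,6,7,8]=42  [0,2,4,5,6,7,8]=420  [0,3,4,5,6,7,8]=210  [1,2,3,4,5,6,7]=42  [1,3,4,5,6,7,8]=84  [2,3,4,5,6,7,8]=210
  first=0(y) contributes 336
  first=1(c) contributes 840
  first=2(b) contributes 336
|[w]| = 1512

1512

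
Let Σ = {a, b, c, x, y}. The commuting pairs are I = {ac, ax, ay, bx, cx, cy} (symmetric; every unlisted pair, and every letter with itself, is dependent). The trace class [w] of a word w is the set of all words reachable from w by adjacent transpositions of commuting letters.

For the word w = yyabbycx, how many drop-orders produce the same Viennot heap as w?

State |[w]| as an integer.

9

drop 0:y onto floor
drop 1:y onto {0:y}
drop 2:a onto floor
drop 3:b onto {1:y, 2:a}
drop 4:b onto {3:b}
drop 5:y onto {4:b}
drop 6:c onto {4:b}
drop 7:x onto {5:y}
ground layer = {0:y, 2:a}
drop-orders for the pieces not yet dropped (sum over which currently-grounded one goes next):
  1 to go: {6} 1  {7} 1
  2 to go: {5,7} 1  {6,7} 2
  3 to go: {5,6,7} 3
  4 to go: {4,5,6,7} 3
  5 to go: {3,4,5,6,7} 3
  6 to go: {1,3,4,5,6,7} 3  {2,3,4,5,6,7} 3
  if 0:y drops first: 6 orders
  if 2:a drops first: 3 orders
heap linearizations: 9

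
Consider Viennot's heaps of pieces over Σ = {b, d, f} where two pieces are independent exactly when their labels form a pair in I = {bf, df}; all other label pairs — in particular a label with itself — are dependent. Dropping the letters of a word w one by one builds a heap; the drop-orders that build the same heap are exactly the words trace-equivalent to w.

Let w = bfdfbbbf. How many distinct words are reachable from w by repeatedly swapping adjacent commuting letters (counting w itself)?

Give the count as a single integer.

#0=b has no predecessor
#1=f has no predecessor
#2=d depends on [0:b]
#3=f depends on [1:f]
#4=b depends on [2:d]
#5=b depends on [4:b]
#6=b depends on [5:b]
#7=f depends on [3:f]
sources: [0:b, 1:f]
N(rest) = Σ N(rest − s) over sources s of rest; N(one piece) = 1:
  size 1 → [6]=1  [7]=1
  size 2 → [3,7]=1  [5,6]=1  [6,7]=2
  size 3 → [1,3,7]=1  [3,6,7]=3  [4,5,6]=1  [5,6,7]=3
  size 4 → [1,3,6,7]=4  [2,4,5,6]=1  [3,5,6,7]=6  [4,5,6,7]=4
  size 5 → [0,2,4,5,6]=1  [1,3,5,6,7]=10  [2,4,5,6,7]=5  [3,4,5,6,7]=10
  size 6 → [0,2,4,5,6,7]=6  [1,3,4,5,6,7]=20  [2,3,4,5,6,7]=15
  first=0(b) contributes 35
  first=1(f) contributes 21
|[w]| = 56

56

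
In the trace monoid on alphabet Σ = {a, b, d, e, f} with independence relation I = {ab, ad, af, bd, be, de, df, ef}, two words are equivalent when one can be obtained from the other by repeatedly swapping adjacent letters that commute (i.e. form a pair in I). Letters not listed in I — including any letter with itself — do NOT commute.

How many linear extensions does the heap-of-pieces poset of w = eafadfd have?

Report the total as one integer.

#0=e has no predecessor
#1=a depends on [0:e]
#2=f has no predecessor
#3=a depends on [1:a]
#4=d has no predecessor
#5=f depends on [2:f]
#6=d depends on [4:d]
sources: [0:e, 2:f, 4:d]
N(rest) = Σ N(rest − s) over sources s of rest; N(one piece) = 1:
  size 1 → [3]=1  [5]=1  [6]=1
  size 2 → [1,3]=1  [2,5]=1  [3,5]=2  [3,6]=2  [4,6]=1  [5,6]=2
  size 3 → [0,1,3]=1  [1,3,5]=3  [1,3,6]=3  [2,3,5]=3  [2,5,6]=3  [3,4,6]=3  [3,5,6]=6  [4,5,6]=3
  size 4 → [0,1,3,5]=4  [0,1,3,6]=4  [1,2,3,5]=6  [1,3,4,6]=6  [1,3,5,6]=12  [2,3,5,6]=12  [2,4,5,6]=6  [3,4,5,6]=12
  size 5 → [0,1,2,3,5]=10  [0,1,3,4,6]=10  [0,1,3,5,6]=20  [1,2,3,5,6]=30  [1,3,4,5,6]=30  [2,3,4,5,6]=30
  first=0(e) contributes 90
  first=2(f) contributes 60
  first=4(d) contributes 60
|[w]| = 210

210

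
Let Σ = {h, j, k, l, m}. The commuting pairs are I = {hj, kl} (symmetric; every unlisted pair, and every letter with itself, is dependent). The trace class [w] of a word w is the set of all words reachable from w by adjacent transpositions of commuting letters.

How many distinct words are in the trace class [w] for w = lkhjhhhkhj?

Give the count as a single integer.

piece 0:l — minimal
piece 1:k — minimal
piece 2:h rests on {0:l, 1:k}
piece 3:j rests on {0:l, 1:k}
piece 4:h rests on {2:h}
piece 5:h rests on {4:h}
piece 6:h rests on {5:h}
piece 7:k rests on {3:j, 6:h}
piece 8:h rests on {7:k}
piece 9:j rests on {7:k}
minimal pieces: {0:l, 1:k}
ways to finish when only these pieces remain (= sum over removing one remaining piece with nothing left below it):
  1 left: {8}→1  {9}→1
  2 left: {8,9}→2
  3 left: {7,8,9}→2
  4 left: {3,7,8,9}→2  {6,7,8,9}→2
  5 left: {3,6,7,8,9}→4  {5,6,7,8,9}→2
  6 left: {3,5,6,7,8,9}→6  {4,5,6,7,8,9}→2
  7 left: {2,4,5,6,7,8,9}→2  {3,4,5,6,7,8,9}→8
  8 left: {2,3,4,5,6,7,8,9}→10
  placing 0:l first → 10 extensions
  placing 1:k first → 10 extensions
total linear extensions = 20

20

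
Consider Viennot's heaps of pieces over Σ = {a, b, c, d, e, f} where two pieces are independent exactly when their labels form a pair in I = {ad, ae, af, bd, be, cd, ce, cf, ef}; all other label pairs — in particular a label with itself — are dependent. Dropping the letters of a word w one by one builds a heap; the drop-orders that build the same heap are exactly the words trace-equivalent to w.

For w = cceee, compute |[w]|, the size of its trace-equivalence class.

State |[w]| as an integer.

0(c) covers ∅
1(c) covers 0:c
2(e) covers ∅
3(e) covers 2:e
4(e) covers 3:e
floor of heap: 0:c, 2:e
completions by unplaced set U, small U first (add the entries for U minus each lowest piece of U):
  |U|=1: {1}:1  {4}:1
  |U|=2: {0,1}:1  {1,4}:2  {3,4}:1
  |U|=3: {0,1,4}:3  {1,3,4}:3  {2,3,4}:1
  start at 0(c): 4
  start at 2(e): 6
sum over floor = 10

10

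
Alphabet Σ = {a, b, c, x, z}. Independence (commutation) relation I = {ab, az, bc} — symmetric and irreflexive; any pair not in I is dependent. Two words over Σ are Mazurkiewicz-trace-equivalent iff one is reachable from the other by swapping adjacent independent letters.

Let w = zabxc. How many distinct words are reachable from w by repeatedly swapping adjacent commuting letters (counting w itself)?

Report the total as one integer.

3

#0=z has no predecessor
#1=a has no predecessor
#2=b depends on [0:z]
#3=x depends on [1:a, 2:b]
#4=c depends on [3:x]
sources: [0:z, 1:a]
N(rest) = Σ N(rest − s) over sources s of rest; N(one piece) = 1:
  size 1 → [4]=1
  size 2 → [3,4]=1
  size 3 → [1,3,4]=1  [2,3,4]=1
  first=0(z) contributes 2
  first=1(a) contributes 1
|[w]| = 3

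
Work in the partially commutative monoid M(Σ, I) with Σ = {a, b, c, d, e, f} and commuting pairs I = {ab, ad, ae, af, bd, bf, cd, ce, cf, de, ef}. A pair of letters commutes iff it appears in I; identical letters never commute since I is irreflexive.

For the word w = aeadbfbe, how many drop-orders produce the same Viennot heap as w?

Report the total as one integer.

420

0(a) covers ∅
1(e) covers ∅
2(a) covers 0:a
3(d) covers ∅
4(b) covers 1:e
5(f) covers 3:d
6(b) covers 4:b
7(e) covers 6:b
floor of heap: 0:a, 1:e, 3:d
completions by unplaced set U, small U first (add the entries for U minus each lowest piece of U):
  |U|=1: {2}:1  {5}:1  {7}:1
  |U|=2: {0,2}:1  {2,5}:2  {2,7}:2  {3,5}:1  {5,7}:2  {6,7}:1
  |U|=3: {0,2,5}:3  {0,2,7}:3  {2,3,5}:3  {2,5,7}:6  {2,6,7}:3  {3,5,7}:3  {4,6,7}:1  {5,6,7}:3
  |U|=4: {0,2,3,5}:6  {0,2,5,7}:12  {0,2,6,7}:6  {1,4,6,7}:1  {2,3,5,7}:12  {2,4,6,7}:4  {2,5,6,7}:12  {3,5,6,7}:6  {4,5,6,7}:4
  |U|=5: {0,2,3,5,7}:30  {0,2,4,6,7}:10  {0,2,5,6,7}:30  {1,2,4,6,7}:5  {1,4,5,6,7}:5  {2,3,5,6,7}:30  {2,4,5,6,7}:20  {3,4,5,6,7}:10
  |U|=6: {0,1,2,4,6,7}:15  {0,2,3,5,6,7}:90  {0,2,4,5,6,7}:60  {1,2,4,5,6,7}:30  {1,3,4,5,6,7}:15  {2,3,4,5,6,7}:60
  start at 0(a): 105
  start at 1(e): 210
  start at 3(d): 105
sum over floor = 420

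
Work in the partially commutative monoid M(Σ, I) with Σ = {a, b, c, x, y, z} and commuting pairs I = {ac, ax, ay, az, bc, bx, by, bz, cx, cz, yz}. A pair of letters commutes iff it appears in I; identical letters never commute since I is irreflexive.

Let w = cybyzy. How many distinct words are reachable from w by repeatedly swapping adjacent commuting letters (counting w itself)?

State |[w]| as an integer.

0(c) covers ∅
1(y) covers 0:c
2(b) covers ∅
3(y) covers 1:y
4(z) covers ∅
5(y) covers 3:y
floor of heap: 0:c, 2:b, 4:z
completions by unplaced set U, small U first (add the entries for U minus each lowest piece of U):
  |U|=1: {2}:1  {4}:1  {5}:1
  |U|=2: {2,4}:2  {2,5}:2  {3,5}:1  {4,5}:2
  |U|=3: {1,3,5}:1  {2,3,5}:3  {2,4,5}:6  {3,4,5}:3
  |U|=4: {0,1,3,5}:1  {1,2,3,5}:4  {1,3,4,5}:4  {2,3,4,5}:12
  start at 0(c): 20
  start at 2(b): 5
  start at 4(z): 5
sum over floor = 30

30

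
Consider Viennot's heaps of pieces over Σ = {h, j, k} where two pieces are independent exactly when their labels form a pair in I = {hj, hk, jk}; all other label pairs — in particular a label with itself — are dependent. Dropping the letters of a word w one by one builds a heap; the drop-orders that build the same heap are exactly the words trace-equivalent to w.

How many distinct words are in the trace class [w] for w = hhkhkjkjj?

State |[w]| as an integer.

1680

0(h) covers ∅
1(h) covers 0:h
2(k) covers ∅
3(h) covers 1:h
4(k) covers 2:k
5(j) covers ∅
6(k) covers 4:k
7(j) covers 5:j
8(j) covers 7:j
floor of heap: 0:h, 2:k, 5:j
completions by unplaced set U, small U first (add the entries for U minus each lowest piece of U):
  |U|=1: {3}:1  {6}:1  {8}:1
  |U|=2: {1,3}:1  {3,6}:2  {3,8}:2  {4,6}:1  {6,8}:2  {7,8}:1
  |U|=3: {0,1,3}:1  {1,3,6}:3  {1,3,8}:3  {2,4,6}:1  {3,4,6}:3  {3,6,8}:6  {3,7,8}:3  {4,6,8}:3  {5,7,8}:1  {6,7,8}:3
  |U|=4: {0,1,3,6}:4  {0,1,3,8}:4  {1,3,4,6}:6  {1,3,6,8}:12  {1,3,7,8}:6  {2,3,4,6}:4  {2,4,6,8}:4  {3,4,6,8}:12  {3,5,7,8}:4  {3,6,7,8}:12  {4,6,7,8}:6  {5,6,7,8}:4
  |U|=5: {0,1,3,4,6}:10  {0,1,3,6,8}:20  {0,1,3,7,8}:10  {1,2,3,4,6}:10  {1,3,4,6,8}:30  {1,3,5,7,8}:10  {1,3,6,7,8}:30  {2,3,4,6,8}:20  {2,4,6,7,8}:10  {3,4,6,7,8}:30  {3,5,6,7,8}:20  {4,5,6,7,8}:10
  |U|=6: {0,1,2,3,4,6}:20  {0,1,3,4,6,8}:60  {0,1,3,5,7,8}:20  {0,1,3,6,7,8}:60  {1,2,3,4,6,8}:60  {1,3,4,6,7,8}:90  {1,3,5,6,7,8}:60  {2,3,4,6,7,8}:60  {2,4,5,6,7,8}:20  {3,4,5,6,7,8}:60
  |U|=7: {0,1,2,3,4,6,8}:140  {0,1,3,4,6,7,8}:210  {0,1,3,5,6,7,8}:140  {1,2,3,4,6,7,8}:210  {1,3,4,5,6,7,8}:210  {2,3,4,5,6,7,8}:140
  start at 0(h): 560
  start at 2(k): 560
  start at 5(j): 560
sum over floor = 1680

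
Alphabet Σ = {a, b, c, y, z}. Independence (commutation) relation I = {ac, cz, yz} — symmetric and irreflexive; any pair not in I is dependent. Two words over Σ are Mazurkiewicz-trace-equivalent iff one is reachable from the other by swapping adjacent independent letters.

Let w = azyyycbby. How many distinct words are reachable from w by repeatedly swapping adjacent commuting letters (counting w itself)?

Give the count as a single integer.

5

0(a) covers ∅
1(z) covers 0:a
2(y) covers 0:a
3(y) covers 2:y
4(y) covers 3:y
5(c) covers 4:y
6(b) covers 1:z, 5:c
7(b) covers 6:b
8(y) covers 7:b
floor of heap: 0:a
completions by unplaced set U, small U first (add the entries for U minus each lowest piece of U):
  |U|=1: {8}:1
  |U|=2: {7,8}:1
  |U|=3: {6,7,8}:1
  |U|=4: {1,6,7,8}:1  {5,6,7,8}:1
  |U|=5: {1,5,6,7,8}:2  {4,5,6,7,8}:1
  |U|=6: {1,4,5,6,7,8}:3  {3,4,5,6,7,8}:1
  |U|=7: {1,3,4,5,6,7,8}:4  {2,3,4,5,6,7,8}:1
  start at 0(a): 5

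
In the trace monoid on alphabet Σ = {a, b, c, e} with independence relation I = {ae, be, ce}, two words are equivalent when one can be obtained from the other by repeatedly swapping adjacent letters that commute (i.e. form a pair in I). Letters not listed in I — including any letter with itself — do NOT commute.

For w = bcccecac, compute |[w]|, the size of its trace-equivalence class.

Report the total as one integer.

piece 0:b — minimal
piece 1:c rests on {0:b}
piece 2:c rests on {1:c}
piece 3:c rests on {2:c}
piece 4:e — minimal
piece 5:c rests on {3:c}
piece 6:a rests on {5:c}
piece 7:c rests on {6:a}
minimal pieces: {0:b, 4:e}
ways to finish when only these pieces remain (= sum over removing one remaining piece with nothing left below it):
  1 left: {4}→1  {7}→1
  2 left: {4,7}→2  {6,7}→1
  3 left: {4,6,7}→3  {5,6,7}→1
  4 left: {3,5,6,7}→1  {4,5,6,7}→4
  5 left: {2,3,5,6,7}→1  {3,4,5,6,7}→5
  6 left: {1,2,3,5,6,7}→1  {2,3,4,5,6,7}→6
  placing 0:b first → 7 extensions
  placing 4:e first → 1 extensions
total linear extensions = 8

8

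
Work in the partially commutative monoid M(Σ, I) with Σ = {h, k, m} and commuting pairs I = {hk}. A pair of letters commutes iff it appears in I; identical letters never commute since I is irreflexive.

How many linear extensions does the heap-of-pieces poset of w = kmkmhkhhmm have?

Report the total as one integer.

drop 0:k onto floor
drop 1:m onto {0:k}
drop 2:k onto {1:m}
drop 3:m onto {2:k}
drop 4:h onto {3:m}
drop 5:k onto {3:m}
drop 6:h onto {4:h}
drop 7:h onto {6:h}
drop 8:m onto {5:k, 7:h}
drop 9:m onto {8:m}
ground layer = {0:k}
drop-orders for the pieces not yet dropped (sum over which currently-grounded one goes next):
  1 to go: {9} 1
  2 to go: {8,9} 1
  3 to go: {5,8,9} 1  {7,8,9} 1
  4 to go: {5,7,8,9} 2  {6,7,8,9} 1
  5 to go: {4,6,7,8,9} 1  {5,6,7,8,9} 3
  6 to go: {4,5,6,7,8,9} 4
  7 to go: {3,4,5,6,7,8,9} 4
  8 to go: {2,3,4,5,6,7,8,9} 4
  if 0:k drops first: 4 orders

4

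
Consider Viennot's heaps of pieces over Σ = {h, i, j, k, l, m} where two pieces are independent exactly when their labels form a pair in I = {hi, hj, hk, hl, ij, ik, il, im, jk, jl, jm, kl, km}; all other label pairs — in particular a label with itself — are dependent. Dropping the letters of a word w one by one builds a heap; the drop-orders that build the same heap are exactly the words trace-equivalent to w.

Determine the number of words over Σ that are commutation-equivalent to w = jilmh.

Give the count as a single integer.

20

#0=j has no predecessor
#1=i has no predecessor
#2=l has no predecessor
#3=m depends on [2:l]
#4=h depends on [3:m]
sources: [0:j, 1:i, 2:l]
N(rest) = Σ N(rest − s) over sources s of rest; N(one piece) = 1:
  size 1 → [0]=1  [1]=1  [4]=1
  size 2 → [0,1]=2  [0,4]=2  [1,4]=2  [3,4]=1
  size 3 → [0,1,4]=6  [0,3,4]=3  [1,3,4]=3  [2,3,4]=1
  first=0(j) contributes 4
  first=1(i) contributes 4
  first=2(l) contributes 12
|[w]| = 20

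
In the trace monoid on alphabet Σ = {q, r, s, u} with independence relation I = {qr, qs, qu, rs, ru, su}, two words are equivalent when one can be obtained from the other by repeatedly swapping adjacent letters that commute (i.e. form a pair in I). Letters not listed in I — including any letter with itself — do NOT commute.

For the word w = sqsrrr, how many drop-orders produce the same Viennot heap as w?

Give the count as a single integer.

60

drop 0:s onto floor
drop 1:q onto floor
drop 2:s onto {0:s}
drop 3:r onto floor
drop 4:r onto {3:r}
drop 5:r onto {4:r}
ground layer = {0:s, 1:q, 3:r}
drop-orders for the pieces not yet dropped (sum over which currently-grounded one goes next):
  1 to go: {1} 1  {2} 1  {5} 1
  2 to go: {0,2} 1  {1,2} 2  {1,5} 2  {2,5} 2  {4,5} 1
  3 to go: {0,1,2} 3  {0,2,5} 3  {1,2,5} 6  {1,4,5} 3  {2,4,5} 3  {3,4,5} 1
  4 to go: {0,1,2,5} 12  {0,2,4,5} 6  {1,2,4,5} 12  {1,3,4,5} 4  {2,3,4,5} 4
  if 0:s drops first: 20 orders
  if 1:q drops first: 10 orders
  if 3:r drops first: 30 orders
heap linearizations: 60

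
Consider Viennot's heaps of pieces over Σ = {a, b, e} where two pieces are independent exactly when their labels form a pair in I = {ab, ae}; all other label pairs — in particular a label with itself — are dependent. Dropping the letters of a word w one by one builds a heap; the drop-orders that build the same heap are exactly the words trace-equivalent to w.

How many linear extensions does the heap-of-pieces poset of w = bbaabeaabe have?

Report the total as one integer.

210

piece 0:b — minimal
piece 1:b rests on {0:b}
piece 2:a — minimal
piece 3:a rests on {2:a}
piece 4:b rests on {1:b}
piece 5:e rests on {4:b}
piece 6:a rests on {3:a}
piece 7:a rests on {6:a}
piece 8:b rests on {5:e}
piece 9:e rests on {8:b}
minimal pieces: {0:b, 2:a}
ways to finish when only these pieces remain (= sum over removing one remaining piece with nothing left below it):
  1 left: {7}→1  {9}→1
  2 left: {6,7}→1  {7,9}→2  {8,9}→1
  3 left: {3,6,7}→1  {5,8,9}→1  {6,7,9}→3  {7,8,9}→3
  4 left: {2,3,6,7}→1  {3,6,7,9}→4  {4,5,8,9}→1  {5,7,8,9}→4  {6,7,8,9}→6
  5 left: {1,4,5,8,9}→1  {2,3,6,7,9}→5  {3,6,7,8,9}→10  {4,5,7,8,9}→5  {5,6,7,8,9}→10
  6 left: {0,1,4,5,8,9}→1  {1,4,5,7,8,9}→6  {2,3,6,7,8,9}→15  {3,5,6,7,8,9}→20  {4,5,6,7,8,9}→15
  7 left: {0,1,4,5,7,8,9}→7  {1,4,5,6,7,8,9}→21  {2,3,5,6,7,8,9}→35  {3,4,5,6,7,8,9}→35
  8 left: {0,1,4,5,6,7,8,9}→28  {1,3,4,5,6,7,8,9}→56  {2,3,4,5,6,7,8,9}→70
  placing 0:b first → 126 extensions
  placing 2:a first → 84 extensions
total linear extensions = 210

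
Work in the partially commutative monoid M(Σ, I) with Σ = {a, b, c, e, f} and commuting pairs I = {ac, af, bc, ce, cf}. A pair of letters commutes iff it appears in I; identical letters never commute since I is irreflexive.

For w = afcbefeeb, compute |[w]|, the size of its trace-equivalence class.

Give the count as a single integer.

drop 0:a onto floor
drop 1:f onto floor
drop 2:c onto floor
drop 3:b onto {0:a, 1:f}
drop 4:e onto {3:b}
drop 5:f onto {4:e}
drop 6:e onto {5:f}
drop 7:e onto {6:e}
drop 8:b onto {7:e}
ground layer = {0:a, 1:f, 2:c}
drop-orders for the pieces not yet dropped (sum over which currently-grounded one goes next):
  1 to go: {2} 1  {8} 1
  2 to go: {2,8} 2  {7,8} 1
  3 to go: {2,7,8} 3  {6,7,8} 1
  4 to go: {2,6,7,8} 4  {5,6,7,8} 1
  5 to go: {2,5,6,7,8} 5  {4,5,6,7,8} 1
  6 to go: {2,4,5,6,7,8} 6  {3,4,5,6,7,8} 1
  7 to go: {0,3,4,5,6,7,8} 1  {1,3,4,5,6,7,8} 1  {2,3,4,5,6,7,8} 7
  if 0:a drops first: 8 orders
  if 1:f drops first: 8 orders
  if 2:c drops first: 2 orders
heap linearizations: 18

18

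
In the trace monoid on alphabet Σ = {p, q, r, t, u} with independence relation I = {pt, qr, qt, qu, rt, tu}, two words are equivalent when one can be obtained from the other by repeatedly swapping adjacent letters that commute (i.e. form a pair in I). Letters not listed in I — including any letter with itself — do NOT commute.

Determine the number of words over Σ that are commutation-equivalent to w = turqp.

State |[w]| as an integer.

15

drop 0:t onto floor
drop 1:u onto floor
drop 2:r onto {1:u}
drop 3:q onto floor
drop 4:p onto {2:r, 3:q}
ground layer = {0:t, 1:u, 3:q}
drop-orders for the pieces not yet dropped (sum over which currently-grounded one goes next):
  1 to go: {0} 1  {4} 1
  2 to go: {0,4} 2  {2,4} 1  {3,4} 1
  3 to go: {0,2,4} 3  {0,3,4} 3  {1,2,4} 1  {2,3,4} 2
  if 0:t drops first: 3 orders
  if 1:u drops first: 8 orders
  if 3:q drops first: 4 orders
heap linearizations: 15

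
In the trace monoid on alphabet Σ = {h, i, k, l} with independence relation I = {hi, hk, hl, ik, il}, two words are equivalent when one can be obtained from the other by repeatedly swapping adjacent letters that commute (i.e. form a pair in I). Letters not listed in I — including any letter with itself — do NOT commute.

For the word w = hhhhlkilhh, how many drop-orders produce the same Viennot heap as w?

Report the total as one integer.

840

drop 0:h onto floor
drop 1:h onto {0:h}
drop 2:h onto {1:h}
drop 3:h onto {2:h}
drop 4:l onto floor
drop 5:k onto {4:l}
drop 6:i onto floor
drop 7:l onto {5:k}
drop 8:h onto {3:h}
drop 9:h onto {8:h}
ground layer = {0:h, 4:l, 6:i}
drop-orders for the pieces not yet dropped (sum over which currently-grounded one goes next):
  1 to go: {6} 1  {7} 1  {9} 1
  2 to go: {5,7} 1  {6,7} 2  {6,9} 2  {7,9} 2  {8,9} 1
  3 to go: {3,8,9} 1  {4,5,7} 1  {5,6,7} 3  {5,7,9} 3  {6,7,9} 6  {6,8,9} 3  {7,8,9} 3
  4 to go: {2,3,8,9} 1  {3,6,8,9} 4  {3,7,8,9} 4  {4,5,6,7} 4  {4,5,7,9} 4  {5,6,7,9} 12  {5,7,8,9} 6  {6,7,8,9} 12
  5 to go: {1,2,3,8,9} 1  {2,3,6,8,9} 5  {2,3,7,8,9} 5  {3,5,7,8,9} 10  {3,6,7,8,9} 20  {4,5,6,7,9} 20  {4,5,7,8,9} 10  {5,6,7,8,9} 30
  6 to go: {0,1,2,3,8,9} 1  {1,2,3,6,8,9} 6  {1,2,3,7,8,9} 6  {2,3,5,7,8,9} 15  {2,3,6,7,8,9} 30  {3,4,5,7,8,9} 20  {3,5,6,7,8,9} 60  {4,5,6,7,8,9} 60
  7 to go: {0,1,2,3,6,8,9} 7  {0,1,2,3,7,8,9} 7  {1,2,3,5,7,8,9} 21  {1,2,3,6,7,8,9} 42  {2,3,4,5,7,8,9} 35  {2,3,5,6,7,8,9} 105  {3,4,5,6,7,8,9} 140
  8 to go: {0,1,2,3,5,7,8,9} 28  {0,1,2,3,6,7,8,9} 56  {1,2,3,4,5,7,8,9} 56  {1,2,3,5,6,7,8,9} 168  {2,3,4,5,6,7,8,9} 280
  if 0:h drops first: 504 orders
  if 4:l drops first: 252 orders
  if 6:i drops first: 84 orders
heap linearizations: 840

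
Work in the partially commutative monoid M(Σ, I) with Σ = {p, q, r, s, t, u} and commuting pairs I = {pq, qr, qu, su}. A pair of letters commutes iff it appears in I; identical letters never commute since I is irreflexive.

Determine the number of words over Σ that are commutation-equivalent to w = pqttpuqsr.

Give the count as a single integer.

10

drop 0:p onto floor
drop 1:q onto floor
drop 2:t onto {0:p, 1:q}
drop 3:t onto {2:t}
drop 4:p onto {3:t}
drop 5:u onto {4:p}
drop 6:q onto {3:t}
drop 7:s onto {4:p, 6:q}
drop 8:r onto {5:u, 7:s}
ground layer = {0:p, 1:q}
drop-orders for the pieces not yet dropped (sum over which currently-grounded one goes next):
  1 to go: {8} 1
  2 to go: {5,8} 1  {7,8} 1
  3 to go: {5,7,8} 2  {6,7,8} 1
  4 to go: {4,5,7,8} 2  {5,6,7,8} 3
  5 to go: {4,5,6,7,8} 5
  6 to go: {3,4,5,6,7,8} 5
  7 to go: {2,3,4,5,6,7,8} 5
  if 0:p drops first: 5 orders
  if 1:q drops first: 5 orders
heap linearizations: 10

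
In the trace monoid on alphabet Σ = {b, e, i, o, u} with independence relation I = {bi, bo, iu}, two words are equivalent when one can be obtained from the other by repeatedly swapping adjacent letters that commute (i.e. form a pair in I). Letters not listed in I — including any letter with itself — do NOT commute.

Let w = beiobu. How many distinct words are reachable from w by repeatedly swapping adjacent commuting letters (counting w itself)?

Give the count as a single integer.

0(b) covers ∅
1(e) covers 0:b
2(i) covers 1:e
3(o) covers 2:i
4(b) covers 1:e
5(u) covers 3:o, 4:b
floor of heap: 0:b
completions by unplaced set U, small U first (add the entries for U minus each lowest piece of U):
  |U|=1: {5}:1
  |U|=2: {3,5}:1  {4,5}:1
  |U|=3: {2,3,5}:1  {3,4,5}:2
  |U|=4: {2,3,4,5}:3
  start at 0(b): 3

3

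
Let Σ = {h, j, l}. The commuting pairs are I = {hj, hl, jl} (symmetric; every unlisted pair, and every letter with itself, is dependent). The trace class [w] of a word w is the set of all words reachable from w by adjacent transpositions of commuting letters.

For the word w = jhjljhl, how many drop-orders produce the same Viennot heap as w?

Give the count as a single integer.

210

0(j) covers ∅
1(h) covers ∅
2(j) covers 0:j
3(l) covers ∅
4(j) covers 2:j
5(h) covers 1:h
6(l) covers 3:l
floor of heap: 0:j, 1:h, 3:l
completions by unplaced set U, small U first (add the entries for U minus each lowest piece of U):
  |U|=1: {4}:1  {5}:1  {6}:1
  |U|=2: {1,5}:1  {2,4}:1  {3,6}:1  {4,5}:2  {4,6}:2  {5,6}:2
  |U|=3: {0,2,4}:1  {1,4,5}:3  {1,5,6}:3  {2,4,5}:3  {2,4,6}:3  {3,4,6}:3  {3,5,6}:3  {4,5,6}:6
  |U|=4: {0,2,4,5}:4  {0,2,4,6}:4  {1,2,4,5}:6  {1,3,5,6}:6  {1,4,5,6}:12  {2,3,4,6}:6  {2,4,5,6}:12  {3,4,5,6}:12
  |U|=5: {0,1,2,4,5}:10  {0,2,3,4,6}:10  {0,2,4,5,6}:20  {1,2,4,5,6}:30  {1,3,4,5,6}:30  {2,3,4,5,6}:30
  start at 0(j): 90
  start at 1(h): 60
  start at 3(l): 60
sum over floor = 210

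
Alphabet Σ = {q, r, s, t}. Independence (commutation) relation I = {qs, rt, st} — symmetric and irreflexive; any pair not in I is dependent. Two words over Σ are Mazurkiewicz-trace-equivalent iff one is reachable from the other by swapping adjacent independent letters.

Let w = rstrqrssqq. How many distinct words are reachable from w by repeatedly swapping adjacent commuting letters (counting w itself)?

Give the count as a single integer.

0(r) covers ∅
1(s) covers 0:r
2(t) covers ∅
3(r) covers 1:s
4(q) covers 2:t, 3:r
5(r) covers 4:q
6(s) covers 5:r
7(s) covers 6:s
8(q) covers 5:r
9(q) covers 8:q
floor of heap: 0:r, 2:t
completions by unplaced set U, small U first (add the entries for U minus each lowest piece of U):
  |U|=1: {7}:1  {9}:1
  |U|=2: {6,7}:1  {7,9}:2  {8,9}:1
  |U|=3: {6,7,9}:3  {7,8,9}:3
  |U|=4: {6,7,8,9}:6
  |U|=5: {5,6,7,8,9}:6
  |U|=6: {4,5,6,7,8,9}:6
  |U|=7: {2,4,5,6,7,8,9}:6  {3,4,5,6,7,8,9}:6
  |U|=8: {1,3,4,5,6,7,8,9}:6  {2,3,4,5,6,7,8,9}:12
  start at 0(r): 18
  start at 2(t): 6
sum over floor = 24

24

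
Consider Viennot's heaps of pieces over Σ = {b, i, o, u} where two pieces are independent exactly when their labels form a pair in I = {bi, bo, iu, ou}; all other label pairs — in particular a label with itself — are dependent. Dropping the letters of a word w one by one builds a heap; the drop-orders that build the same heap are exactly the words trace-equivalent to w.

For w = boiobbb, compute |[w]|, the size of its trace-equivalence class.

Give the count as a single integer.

drop 0:b onto floor
drop 1:o onto floor
drop 2:i onto {1:o}
drop 3:o onto {2:i}
drop 4:b onto {0:b}
drop 5:b onto {4:b}
drop 6:b onto {5:b}
ground layer = {0:b, 1:o}
drop-orders for the pieces not yet dropped (sum over which currently-grounded one goes next):
  1 to go: {3} 1  {6} 1
  2 to go: {2,3} 1  {3,6} 2  {5,6} 1
  3 to go: {1,2,3} 1  {2,3,6} 3  {3,5,6} 3  {4,5,6} 1
  4 to go: {0,4,5,6} 1  {1,2,3,6} 4  {2,3,5,6} 6  {3,4,5,6} 4
  5 to go: {0,3,4,5,6} 5  {1,2,3,5,6} 10  {2,3,4,5,6} 10
  if 0:b drops first: 20 orders
  if 1:o drops first: 15 orders
heap linearizations: 35

35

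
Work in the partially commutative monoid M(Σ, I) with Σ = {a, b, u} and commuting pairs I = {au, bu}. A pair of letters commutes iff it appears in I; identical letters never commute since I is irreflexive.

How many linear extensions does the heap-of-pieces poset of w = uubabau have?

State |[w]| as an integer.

35

drop 0:u onto floor
drop 1:u onto {0:u}
drop 2:b onto floor
drop 3:a onto {2:b}
drop 4:b onto {3:a}
drop 5:a onto {4:b}
drop 6:u onto {1:u}
ground layer = {0:u, 2:b}
drop-orders for the pieces not yet dropped (sum over which currently-grounded one goes next):
  1 to go: {5} 1  {6} 1
  2 to go: {1,6} 1  {4,5} 1  {5,6} 2
  3 to go: {0,1,6} 1  {1,5,6} 3  {3,4,5} 1  {4,5,6} 3
  4 to go: {0,1,5,6} 4  {1,4,5,6} 6  {2,3,4,5} 1  {3,4,5,6} 4
  5 to go: {0,1,4,5,6} 10  {1,3,4,5,6} 10  {2,3,4,5,6} 5
  if 0:u drops first: 15 orders
  if 2:b drops first: 20 orders
heap linearizations: 35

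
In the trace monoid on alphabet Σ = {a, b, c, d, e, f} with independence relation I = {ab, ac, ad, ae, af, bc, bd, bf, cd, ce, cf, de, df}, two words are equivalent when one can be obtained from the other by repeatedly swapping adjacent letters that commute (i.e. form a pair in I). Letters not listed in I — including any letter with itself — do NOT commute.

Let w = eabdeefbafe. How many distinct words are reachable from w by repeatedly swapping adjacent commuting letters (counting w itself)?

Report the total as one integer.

drop 0:e onto floor
drop 1:a onto floor
drop 2:b onto {0:e}
drop 3:d onto floor
drop 4:e onto {2:b}
drop 5:e onto {4:e}
drop 6:f onto {5:e}
drop 7:b onto {5:e}
drop 8:a onto {1:a}
drop 9:f onto {6:f}
drop 10:e onto {7:b, 9:f}
ground layer = {0:e, 1:a, 3:d}
drop-orders for the pieces not yet dropped (sum over which currently-grounded one goes next):
  1 to go: {3} 1  {8} 1  {10} 1
  2 to go: {1,8} 1  {3,8} 2  {3,10} 2  {7,10} 1  {8,10} 2  {9,10} 1
  3 to go: {1,3,8} 3  {1,8,10} 3  {3,7,10} 3  {3,8,10} 6  {3,9,10} 3  {6,9,10} 1  {7,8,10} 3  {7,9,10} 2  {8,9,10} 3
  4 to go: {1,3,8,10} 12  {1,7,8,10} 6  {1,8,9,10} 6  {3,6,9,10} 4  {3,7,8,10} 12  {3,7,9,10} 8  {3,8,9,10} 12  {6,7,9,10} 3  {6,8,9,10} 4  {7,8,9,10} 8
  5 to go: {1,3,7,8,10} 30  {1,3,8,9,10} 30  {1,6,8,9,10} 10  {1,7,8,9,10} 20  {3,6,7,9,10} 15  {3,6,8,9,10} 20  {3,7,8,9,10} 40  {5,6,7,9,10} 3  {6,7,8,9,10} 15
  6 to go: {1,3,6,8,9,10} 60  {1,3,7,8,9,10} 120  {1,6,7,8,9,10} 45  {3,5,6,7,9,10} 18  {3,6,7,8,9,10} 90  {4,5,6,7,9,10} 3  {5,6,7,8,9,10} 18
  7 to go: {1,3,6,7,8,9,10} 315  {1,5,6,7,8,9,10} 63  {2,4,5,6,7,9,10} 3  {3,4,5,6,7,9,10} 21  {3,5,6,7,8,9,10} 126  {4,5,6,7,8,9,10} 21
  8 to go: {0,2,4,5,6,7,9,10} 3  {1,3,5,6,7,8,9,10} 504  {1,4,5,6,7,8,9,10} 84  {2,3,4,5,6,7,9,10} 24  {2,4,5,6,7,8,9,10} 24  {3,4,5,6,7,8,9,10} 168
  9 to go: {0,2,3,4,5,6,7,9,10} 27  {0,2,4,5,6,7,8,9,10} 27  {1,2,4,5,6,7,8,9,10} 108  {1,3,4,5,6,7,8,9,10} 756  {2,3,4,5,6,7,8,9,10} 216
  if 0:e drops first: 1080 orders
  if 1:a drops first: 270 orders
  if 3:d drops first: 135 orders
heap linearizations: 1485

1485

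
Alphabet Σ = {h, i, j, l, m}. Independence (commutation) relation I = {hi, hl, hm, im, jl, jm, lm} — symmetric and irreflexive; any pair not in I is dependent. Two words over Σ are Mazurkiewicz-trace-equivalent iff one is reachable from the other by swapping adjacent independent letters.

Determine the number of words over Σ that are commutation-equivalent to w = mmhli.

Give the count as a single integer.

#0=m has no predecessor
#1=m depends on [0:m]
#2=h has no predecessor
#3=l has no predecessor
#4=i depends on [3:l]
sources: [0:m, 2:h, 3:l]
N(rest) = Σ N(rest − s) over sources s of rest; N(one piece) = 1:
  size 1 → [1]=1  [2]=1  [4]=1
  size 2 → [0,1]=1  [1,2]=2  [1,4]=2  [2,4]=2  [3,4]=1
  size 3 → [0,1,2]=3  [0,1,4]=3  [1,2,4]=6  [1,3,4]=3  [2,3,4]=3
  first=0(m) contributes 12
  first=2(h) contributes 6
  first=3(l) contributes 12
|[w]| = 30

30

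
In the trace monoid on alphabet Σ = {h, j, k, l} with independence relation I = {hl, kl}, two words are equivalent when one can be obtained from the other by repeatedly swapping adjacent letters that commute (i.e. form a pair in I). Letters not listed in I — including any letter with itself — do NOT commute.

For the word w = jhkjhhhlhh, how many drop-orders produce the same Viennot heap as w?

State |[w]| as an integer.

6

#0=j has no predecessor
#1=h depends on [0:j]
#2=k depends on [1:h]
#3=j depends on [2:k]
#4=h depends on [3:j]
#5=h depends on [4:h]
#6=h depends on [5:h]
#7=l depends on [3:j]
#8=h depends on [6:h]
#9=h depends on [8:h]
sources: [0:j]
N(rest) = Σ N(rest − s) over sources s of rest; N(one piece) = 1:
  size 1 → [7]=1  [9]=1
  size 2 → [7,9]=2  [8,9]=1
  size 3 → [6,8,9]=1  [7,8,9]=3
  size 4 → [5,6,8,9]=1  [6,7,8,9]=4
  size 5 → [4,5,6,8,9]=1  [5,6,7,8,9]=5
  size 6 → [4,5,6,7,8,9]=6
  size 7 → [3,4,5,6,7,8,9]=6
  size 8 → [2,3,4,5,6,7,8,9]=6
  first=0(j) contributes 6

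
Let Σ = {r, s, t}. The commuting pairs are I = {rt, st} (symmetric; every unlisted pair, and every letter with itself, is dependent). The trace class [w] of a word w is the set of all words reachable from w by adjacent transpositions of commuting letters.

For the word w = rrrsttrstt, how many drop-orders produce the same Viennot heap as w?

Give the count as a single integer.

210

drop 0:r onto floor
drop 1:r onto {0:r}
drop 2:r onto {1:r}
drop 3:s onto {2:r}
drop 4:t onto floor
drop 5:t onto {4:t}
drop 6:r onto {3:s}
drop 7:s onto {6:r}
drop 8:t onto {5:t}
drop 9:t onto {8:t}
ground layer = {0:r, 4:t}
drop-orders for the pieces not yet dropped (sum over which currently-grounded one goes next):
  1 to go: {7} 1  {9} 1
  2 to go: {6,7} 1  {7,9} 2  {8,9} 1
  3 to go: {3,6,7} 1  {5,8,9} 1  {6,7,9} 3  {7,8,9} 3
  4 to go: {2,3,6,7} 1  {3,6,7,9} 4  {4,5,8,9} 1  {5,7,8,9} 4  {6,7,8,9} 6
  5 to go: {1,2,3,6,7} 1  {2,3,6,7,9} 5  {3,6,7,8,9} 10  {4,5,7,8,9} 5  {5,6,7,8,9} 10
  6 to go: {0,1,2,3,6,7} 1  {1,2,3,6,7,9} 6  {2,3,6,7,8,9} 15  {3,5,6,7,8,9} 20  {4,5,6,7,8,9} 15
  7 to go: {0,1,2,3,6,7,9} 7  {1,2,3,6,7,8,9} 21  {2,3,5,6,7,8,9} 35  {3,4,5,6,7,8,9} 35
  8 to go: {0,1,2,3,6,7,8,9} 28  {1,2,3,5,6,7,8,9} 56  {2,3,4,5,6,7,8,9} 70
  if 0:r drops first: 126 orders
  if 4:t drops first: 84 orders
heap linearizations: 210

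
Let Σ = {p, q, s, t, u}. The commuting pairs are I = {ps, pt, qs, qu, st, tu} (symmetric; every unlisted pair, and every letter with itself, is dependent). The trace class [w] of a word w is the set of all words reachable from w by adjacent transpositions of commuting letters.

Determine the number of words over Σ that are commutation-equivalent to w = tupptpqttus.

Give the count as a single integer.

181

piece 0:t — minimal
piece 1:u — minimal
piece 2:p rests on {1:u}
piece 3:p rests on {2:p}
piece 4:t rests on {0:t}
piece 5:p rests on {3:p}
piece 6:q rests on {4:t, 5:p}
piece 7:t rests on {6:q}
piece 8:t rests on {7:t}
piece 9:u rests on {5:p}
piece 10:s rests on {9:u}
minimal pieces: {0:t, 1:u}
ways to finish when only these pieces remain (= sum over removing one remaining piece with nothing left below it):
  1 left: {8}→1  {10}→1
  2 left: {7,8}→1  {8,10}→2  {9,10}→1
  3 left: {6,7,8}→1  {7,8,10}→3  {8,9,10}→3
  4 left: {4,6,7,8}→1  {6,7,8,10}→4  {7,8,9,10}→6
  5 left: {0,4,6,7,8}→1  {4,6,7,8,10}→5  {6,7,8,9,10}→10
  6 left: {0,4,6,7,8,10}→6  {4,6,7,8,9,10}→15  {5,6,7,8,9,10}→10
  7 left: {0,4,6,7,8,9,10}→21  {3,5,6,7,8,9,10}→10  {4,5,6,7,8,9,10}→25
  8 left: {0,4,5,6,7,8,9,10}→46  {2,3,5,6,7,8,9,10}→10  {3,4,5,6,7,8,9,10}→35
  9 left: {0,3,4,5,6,7,8,9,10}→81  {1,2,3,5,6,7,8,9,10}→10  {2,3,4,5,6,7,8,9,10}→45
  placing 0:t first → 55 extensions
  placing 1:u first → 126 extensions
total linear extensions = 181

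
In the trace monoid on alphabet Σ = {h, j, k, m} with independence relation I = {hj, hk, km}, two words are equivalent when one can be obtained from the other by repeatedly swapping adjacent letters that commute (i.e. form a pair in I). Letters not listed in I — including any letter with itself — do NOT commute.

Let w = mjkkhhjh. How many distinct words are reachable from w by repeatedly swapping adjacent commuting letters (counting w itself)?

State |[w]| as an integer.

35

piece 0:m — minimal
piece 1:j rests on {0:m}
piece 2:k rests on {1:j}
piece 3:k rests on {2:k}
piece 4:h rests on {0:m}
piece 5:h rests on {4:h}
piece 6:j rests on {3:k}
piece 7:h rests on {5:h}
minimal pieces: {0:m}
ways to finish when only these pieces remain (= sum over removing one remaining piece with nothing left below it):
  1 left: {6}→1  {7}→1
  2 left: {3,6}→1  {5,7}→1  {6,7}→2
  3 left: {2,3,6}→1  {3,6,7}→3  {4,5,7}→1  {5,6,7}→3
  4 left: {1,2,3,6}→1  {2,3,6,7}→4  {3,5,6,7}→6  {4,5,6,7}→4
  5 left: {1,2,3,6,7}→5  {2,3,5,6,7}→10  {3,4,5,6,7}→10
  6 left: {1,2,3,5,6,7}→15  {2,3,4,5,6,7}→20
  placing 0:m first → 35 extensions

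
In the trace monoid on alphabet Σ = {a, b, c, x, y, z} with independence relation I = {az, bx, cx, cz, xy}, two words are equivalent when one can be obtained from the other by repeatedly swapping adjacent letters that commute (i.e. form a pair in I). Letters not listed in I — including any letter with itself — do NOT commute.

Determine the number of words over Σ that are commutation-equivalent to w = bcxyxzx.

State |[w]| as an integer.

0(b) covers ∅
1(c) covers 0:b
2(x) covers ∅
3(y) covers 1:c
4(x) covers 2:x
5(z) covers 3:y, 4:x
6(x) covers 5:z
floor of heap: 0:b, 2:x
completions by unplaced set U, small U first (add the entries for U minus each lowest piece of U):
  |U|=1: {6}:1
  |U|=2: {5,6}:1
  |U|=3: {3,5,6}:1  {4,5,6}:1
  |U|=4: {1,3,5,6}:1  {2,4,5,6}:1  {3,4,5,6}:2
  |U|=5: {0,1,3,5,6}:1  {1,3,4,5,6}:3  {2,3,4,5,6}:3
  start at 0(b): 6
  start at 2(x): 4
sum over floor = 10

10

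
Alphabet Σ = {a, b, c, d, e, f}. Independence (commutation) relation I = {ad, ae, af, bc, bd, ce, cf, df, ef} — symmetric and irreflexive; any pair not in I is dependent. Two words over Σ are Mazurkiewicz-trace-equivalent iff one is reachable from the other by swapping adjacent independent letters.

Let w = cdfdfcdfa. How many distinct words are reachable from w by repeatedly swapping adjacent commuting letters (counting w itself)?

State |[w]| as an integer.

168

0(c) covers ∅
1(d) covers 0:c
2(f) covers ∅
3(d) covers 1:d
4(f) covers 2:f
5(c) covers 3:d
6(d) covers 5:c
7(f) covers 4:f
8(a) covers 5:c
floor of heap: 0:c, 2:f
completions by unplaced set U, small U first (add the entries for U minus each lowest piece of U):
  |U|=1: {6}:1  {7}:1  {8}:1
  |U|=2: {4,7}:1  {6,7}:2  {6,8}:2  {7,8}:2
  |U|=3: {2,4,7}:1  {4,6,7}:3  {4,7,8}:3  {5,6,8}:2  {6,7,8}:6
  |U|=4: {2,4,6,7}:4  {2,4,7,8}:4  {3,5,6,8}:2  {4,6,7,8}:12  {5,6,7,8}:8
  |U|=5: {1,3,5,6,8}:2  {2,4,6,7,8}:20  {3,5,6,7,8}:10  {4,5,6,7,8}:20
  |U|=6: {0,1,3,5,6,8}:2  {1,3,5,6,7,8}:12  {2,4,5,6,7,8}:40  {3,4,5,6,7,8}:30
  |U|=7: {0,1,3,5,6,7,8}:14  {1,3,4,5,6,7,8}:42  {2,3,4,5,6,7,8}:70
  start at 0(c): 112
  start at 2(f): 56
sum over floor = 168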